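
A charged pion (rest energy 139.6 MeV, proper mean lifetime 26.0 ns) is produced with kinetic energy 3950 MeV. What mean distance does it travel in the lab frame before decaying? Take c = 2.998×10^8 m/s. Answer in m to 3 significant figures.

γ = 1 + K/(m₀c²) = 1 + 3950/139.6 = 29.295
β = √(1 − 1/γ²) = 0.99942
Dilated lifetime: γτ₀ = 29.295 × 26.0 ns = 761.67 ns
d = βc·γτ₀ = 0.99942 × (2.998×10^8 m/s) × 7.6167×10^-7 s = 228 m

d ≈ 228 m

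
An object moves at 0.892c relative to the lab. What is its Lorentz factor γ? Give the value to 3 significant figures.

γ = 1/√(1 − β²) = 1/√(1 − 0.892²) = 1/√(0.20434) = 2.21

γ ≈ 2.21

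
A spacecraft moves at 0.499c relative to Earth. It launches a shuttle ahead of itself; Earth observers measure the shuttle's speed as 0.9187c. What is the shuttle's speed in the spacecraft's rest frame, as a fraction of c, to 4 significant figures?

u' ≈ 0.7750c

Inverse velocity addition: u' = (u − v)/(1 − uv/c²)
= (0.9187 − 0.499)/(1 − 0.9187×0.499) = 0.4197/0.541569 = 0.7750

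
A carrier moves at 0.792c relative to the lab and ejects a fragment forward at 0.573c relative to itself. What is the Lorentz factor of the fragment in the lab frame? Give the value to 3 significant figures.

u_lab = (0.573 + 0.792)/(1 + 0.573×0.792) = 1.365/1.45382 = 0.938908
γ = 1/√(1 − 0.938908²) = 2.91

γ ≈ 2.91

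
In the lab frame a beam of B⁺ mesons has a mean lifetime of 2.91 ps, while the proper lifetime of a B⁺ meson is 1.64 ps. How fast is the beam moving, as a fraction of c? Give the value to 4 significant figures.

γ = Δt/τ₀ = 2.91/1.64 = 1.77439
β = √(1 − 1/γ²) = √(1 − 1/1.77439²) = 0.8261

β ≈ 0.8261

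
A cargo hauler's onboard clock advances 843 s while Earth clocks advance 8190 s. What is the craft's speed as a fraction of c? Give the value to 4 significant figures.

β ≈ 0.9947

γ = Δt/τ₀ = 8190/843 = 9.71530
β = √(1 − 1/γ²) = √(1 − 1/9.71530²) = 0.9947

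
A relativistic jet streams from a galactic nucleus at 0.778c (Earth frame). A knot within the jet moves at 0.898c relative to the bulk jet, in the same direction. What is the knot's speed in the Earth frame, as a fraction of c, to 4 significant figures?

Relativistic velocity addition: u = (u' + v)/(1 + u'v/c²)
= (0.898 + 0.778)/(1 + 0.898×0.778) = 1.676/1.69864 = 0.9867

u ≈ 0.9867c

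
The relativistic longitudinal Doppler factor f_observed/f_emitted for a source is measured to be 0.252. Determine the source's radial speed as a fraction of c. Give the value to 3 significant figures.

β ≈ 0.881

f_obs/f_src = √((1−β)/(1+β)) = 0.252  ⇒  (1−β)/(1+β) = 0.063504
β = |1 − D²|/(1 + D²) = |1 − 0.063504|/(1 + 0.063504) = 0.881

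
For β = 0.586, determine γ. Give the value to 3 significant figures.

γ ≈ 1.23

γ = 1/√(1 − β²) = 1/√(1 − 0.586²) = 1/√(0.65660) = 1.23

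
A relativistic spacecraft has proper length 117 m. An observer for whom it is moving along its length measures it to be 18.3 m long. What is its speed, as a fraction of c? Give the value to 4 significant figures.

γ = L₀/L = 117/18.3 = 6.39344
β = √(1 − 1/γ²) = 0.9877

β ≈ 0.9877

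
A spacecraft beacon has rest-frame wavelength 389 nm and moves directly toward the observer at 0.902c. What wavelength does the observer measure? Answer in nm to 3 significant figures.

λ_obs ≈ 88.3 nm

Relativistic Doppler: λ_obs = λ_src √((1−β)/(1+β))
= 389 × √(0.098000/1.9020) = 389 × 0.22699 = 88.3 nm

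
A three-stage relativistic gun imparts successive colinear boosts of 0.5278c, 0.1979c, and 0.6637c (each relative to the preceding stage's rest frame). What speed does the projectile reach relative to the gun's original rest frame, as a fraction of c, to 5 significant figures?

u ≈ 0.91969c

Compose boost 2: (0.1979 + 0.5278)/(1 + 0.1979×0.5278) = 0.72570/1.104452 = 0.6570682
Compose boost 3: (0.6637 + 0.6570682)/(1 + 0.6637×0.6570682) = 1.320768/1.436096 = 0.91969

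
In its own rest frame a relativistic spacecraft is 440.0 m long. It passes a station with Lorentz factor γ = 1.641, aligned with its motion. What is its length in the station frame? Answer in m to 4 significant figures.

L ≈ 268.1 m

γ = 1.641 (given)
Length contraction: L = L₀/γ = 440.0/1.641 = 268.1 m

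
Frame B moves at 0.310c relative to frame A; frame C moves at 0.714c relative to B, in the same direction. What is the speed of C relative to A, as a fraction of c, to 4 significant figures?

u ≈ 0.8384c

Compose boost 2: (0.714 + 0.310)/(1 + 0.714×0.310) = 1.024/1.22134 = 0.8384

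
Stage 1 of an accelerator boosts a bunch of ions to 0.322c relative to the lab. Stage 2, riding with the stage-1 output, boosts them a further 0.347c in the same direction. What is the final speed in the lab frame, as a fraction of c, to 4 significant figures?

Compose boost 2: (0.347 + 0.322)/(1 + 0.347×0.322) = 0.6690/1.11173 = 0.6018

u ≈ 0.6018c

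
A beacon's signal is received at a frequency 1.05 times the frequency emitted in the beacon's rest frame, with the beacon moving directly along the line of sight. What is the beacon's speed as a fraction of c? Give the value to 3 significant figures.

β ≈ 0.0488

f_obs/f_src = √((1+β)/(1−β)) = 1.05  ⇒  (1+β)/(1−β) = 1.1025
β = |1 − D²|/(1 + D²) = |1 − 1.1025|/(1 + 1.1025) = 0.0488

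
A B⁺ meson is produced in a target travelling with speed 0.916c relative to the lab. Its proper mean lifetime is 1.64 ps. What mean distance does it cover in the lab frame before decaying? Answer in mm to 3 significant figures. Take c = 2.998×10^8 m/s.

γ = 1/√(1 − 0.916²) = 2.4927
Dilated lifetime: Δt = γτ₀ = 2.4927 × 1.64 ps = 4.0880 ps
d = vΔt = 0.916c × 4.0880 ps = 2.7462×10^8 m/s × 4.0880×10^-12 s = 1.12 mm

d ≈ 1.12 mm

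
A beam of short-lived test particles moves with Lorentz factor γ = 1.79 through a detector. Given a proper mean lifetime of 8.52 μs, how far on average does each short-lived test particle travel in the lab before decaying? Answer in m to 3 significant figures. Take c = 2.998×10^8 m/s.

d ≈ 3790 m

β = √(1 − 1/γ²) = √(1 − 1/1.79²) = 0.82940
Dilated lifetime: Δt = γτ₀ = 1.79 × 8.52 μs = 15.251 μs
d = vΔt = 0.82940c × 15.251 μs = 2.4865×10^8 m/s × 1.5251×10^-5 s = 3790 m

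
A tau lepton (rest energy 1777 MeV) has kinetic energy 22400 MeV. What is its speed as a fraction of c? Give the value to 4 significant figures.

β ≈ 0.9973

γ = 1 + K/(m₀c²) = 1 + 22400/1777 = 13.6055
β = √(1 − 1/γ²) = 0.9973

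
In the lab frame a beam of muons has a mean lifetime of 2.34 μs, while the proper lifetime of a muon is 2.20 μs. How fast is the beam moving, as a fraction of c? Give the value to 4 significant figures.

γ = Δt/τ₀ = 2.34/2.20 = 1.06364
β = √(1 − 1/γ²) = √(1 − 1/1.06364²) = 0.3407

β ≈ 0.3407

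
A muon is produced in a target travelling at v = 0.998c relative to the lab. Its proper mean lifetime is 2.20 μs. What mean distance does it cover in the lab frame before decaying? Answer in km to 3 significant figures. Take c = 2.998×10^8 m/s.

γ = 1/√(1 − 0.998²) = 15.819
Dilated lifetime: Δt = γτ₀ = 15.819 × 2.20 μs = 34.802 μs
d = vΔt = 0.998c × 34.802 μs = 2.9920×10^8 m/s × 3.4802×10^-5 s = 10.4 km

d ≈ 10.4 km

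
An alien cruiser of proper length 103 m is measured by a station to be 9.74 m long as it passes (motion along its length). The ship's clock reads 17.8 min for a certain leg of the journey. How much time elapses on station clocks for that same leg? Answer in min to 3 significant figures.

Δt ≈ 188 min

Length contraction ⇒ γ = L₀/L = 103/9.74 = 10.575
Time dilation: Δt = γτ₀ = 10.575 × 17.8 min = 188 min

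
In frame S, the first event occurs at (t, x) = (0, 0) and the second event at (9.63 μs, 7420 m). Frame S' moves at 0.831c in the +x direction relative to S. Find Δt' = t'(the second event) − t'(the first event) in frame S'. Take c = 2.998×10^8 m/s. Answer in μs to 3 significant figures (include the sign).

Δt' ≈ -19.7 μs

γ = 1/√(1 − 0.831²) = 1.7977
Δt' = γ(Δt − vΔx/c²) = 1.7977 × (9.63 μs − 0.831×7420 m / (2.998×10^8 m/s))
= 1.7977 × (-10.937 μs) = -19.7 μs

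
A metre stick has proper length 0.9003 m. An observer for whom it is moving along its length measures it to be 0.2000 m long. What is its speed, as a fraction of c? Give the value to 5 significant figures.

β ≈ 0.97501

γ = L₀/L = 0.9003/0.2000 = 4.501500
β = √(1 − 1/γ²) = 0.97501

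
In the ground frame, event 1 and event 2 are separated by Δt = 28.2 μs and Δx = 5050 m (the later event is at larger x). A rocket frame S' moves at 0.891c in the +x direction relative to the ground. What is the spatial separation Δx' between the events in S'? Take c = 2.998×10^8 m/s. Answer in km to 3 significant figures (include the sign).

Δx' ≈ -5.47 km

γ = 1/√(1 − 0.891²) = 2.2026
Δx' = γ(Δx − vΔt) = 2.2026 × (5050 m − 0.891×(2.998×10^8 m/s)×28.2×10^-6 s)
= 2.2026 × (-2482.8 m) = -5.47 km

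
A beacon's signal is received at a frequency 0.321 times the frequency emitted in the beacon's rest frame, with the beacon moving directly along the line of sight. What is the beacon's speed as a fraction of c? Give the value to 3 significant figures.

f_obs/f_src = √((1−β)/(1+β)) = 0.321  ⇒  (1−β)/(1+β) = 0.10304
β = |1 − D²|/(1 + D²) = |1 − 0.10304|/(1 + 0.10304) = 0.813

β ≈ 0.813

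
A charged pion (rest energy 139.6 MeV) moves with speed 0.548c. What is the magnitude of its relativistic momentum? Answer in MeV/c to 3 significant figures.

p ≈ 91.5 MeV/c

γ = 1/√(1 − 0.548²) = 1.1955
p = γβm₀c = 1.1955 × 0.548 × 139.6 MeV/c = 91.5 MeV/c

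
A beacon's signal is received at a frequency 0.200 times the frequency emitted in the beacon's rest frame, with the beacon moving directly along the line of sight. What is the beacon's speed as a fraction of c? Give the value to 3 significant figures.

f_obs/f_src = √((1−β)/(1+β)) = 0.200  ⇒  (1−β)/(1+β) = 0.040000
β = |1 − D²|/(1 + D²) = |1 − 0.040000|/(1 + 0.040000) = 0.923

β ≈ 0.923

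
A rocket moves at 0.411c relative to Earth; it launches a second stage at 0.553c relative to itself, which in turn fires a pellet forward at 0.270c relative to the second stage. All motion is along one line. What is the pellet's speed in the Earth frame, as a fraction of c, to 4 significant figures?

Compose boost 2: (0.553 + 0.411)/(1 + 0.553×0.411) = 0.9640/1.22728 = 0.785475
Compose boost 3: (0.270 + 0.785475)/(1 + 0.270×0.785475) = 1.05547/1.21208 = 0.8708

u ≈ 0.8708c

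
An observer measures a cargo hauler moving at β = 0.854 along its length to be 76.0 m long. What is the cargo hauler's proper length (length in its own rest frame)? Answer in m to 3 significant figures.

L₀ ≈ 146 m

γ = 1/√(1 − 0.854²) = 1.9221
L₀ = γL = 1.9221 × 76.0 = 146 m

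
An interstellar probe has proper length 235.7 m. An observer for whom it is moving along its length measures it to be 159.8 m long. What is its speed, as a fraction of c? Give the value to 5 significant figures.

γ = L₀/L = 235.7/159.8 = 1.474969
β = √(1 − 1/γ²) = 0.73508

β ≈ 0.73508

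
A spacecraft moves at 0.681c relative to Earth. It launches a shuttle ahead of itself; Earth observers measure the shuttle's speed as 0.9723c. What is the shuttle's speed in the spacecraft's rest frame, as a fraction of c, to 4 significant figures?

u' ≈ 0.8622c

Inverse velocity addition: u' = (u − v)/(1 − uv/c²)
= (0.9723 − 0.681)/(1 − 0.9723×0.681) = 0.2913/0.337864 = 0.8622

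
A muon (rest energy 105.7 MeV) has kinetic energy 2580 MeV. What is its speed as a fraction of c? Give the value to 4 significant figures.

γ = 1 + K/(m₀c²) = 1 + 2580/105.7 = 25.4087
β = √(1 − 1/γ²) = 0.9992

β ≈ 0.9992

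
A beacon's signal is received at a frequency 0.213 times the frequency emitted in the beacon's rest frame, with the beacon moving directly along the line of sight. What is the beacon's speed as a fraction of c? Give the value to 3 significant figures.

f_obs/f_src = √((1−β)/(1+β)) = 0.213  ⇒  (1−β)/(1+β) = 0.045369
β = |1 − D²|/(1 + D²) = |1 − 0.045369|/(1 + 0.045369) = 0.913

β ≈ 0.913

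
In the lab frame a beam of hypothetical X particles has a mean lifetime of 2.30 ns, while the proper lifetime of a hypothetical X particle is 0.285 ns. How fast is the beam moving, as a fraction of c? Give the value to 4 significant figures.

β ≈ 0.9923

γ = Δt/τ₀ = 2.30/0.285 = 8.07018
β = √(1 − 1/γ²) = √(1 − 1/8.07018²) = 0.9923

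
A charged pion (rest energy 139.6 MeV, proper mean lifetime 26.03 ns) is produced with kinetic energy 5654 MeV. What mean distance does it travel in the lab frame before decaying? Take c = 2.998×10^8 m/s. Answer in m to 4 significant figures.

d ≈ 323.8 m

γ = 1 + K/(m₀c²) = 1 + 5654/139.6 = 41.5014
β = √(1 − 1/γ²) = 0.999710
Dilated lifetime: γτ₀ = 41.5014 × 26.03 ns = 1080.28 ns
d = βc·γτ₀ = 0.999710 × (2.998×10^8 m/s) × 1.08028×10^-6 s = 323.8 m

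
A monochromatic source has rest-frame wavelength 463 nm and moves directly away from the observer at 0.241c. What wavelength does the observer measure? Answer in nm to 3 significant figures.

Relativistic Doppler: λ_obs = λ_src √((1+β)/(1−β))
= 463 × √(1.2410/0.75900) = 463 × 1.2787 = 592 nm

λ_obs ≈ 592 nm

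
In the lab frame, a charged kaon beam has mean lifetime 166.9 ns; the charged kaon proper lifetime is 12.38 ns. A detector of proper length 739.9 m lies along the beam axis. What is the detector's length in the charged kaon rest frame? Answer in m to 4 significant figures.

L ≈ 54.88 m

Time dilation ⇒ γ = Δt/τ₀ = 166.9/12.38 = 13.4814
Length contraction: L = L₀/γ = 739.9/13.4814 = 54.88 m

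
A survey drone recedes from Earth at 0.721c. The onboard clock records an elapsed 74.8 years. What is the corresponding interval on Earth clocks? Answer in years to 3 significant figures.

Δt ≈ 108 years

γ = 1/√(1 − 0.721²) = 1.4431
Time dilation: Δt = γτ₀ = 1.4431 × 74.8 years = 108 years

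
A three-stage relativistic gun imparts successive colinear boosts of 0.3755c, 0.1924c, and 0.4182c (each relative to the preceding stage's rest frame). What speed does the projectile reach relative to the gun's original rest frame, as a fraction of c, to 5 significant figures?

Compose boost 2: (0.1924 + 0.3755)/(1 + 0.1924×0.3755) = 0.56790/1.072246 = 0.5296358
Compose boost 3: (0.4182 + 0.5296358)/(1 + 0.4182×0.5296358) = 0.9478358/1.221494 = 0.77596

u ≈ 0.77596c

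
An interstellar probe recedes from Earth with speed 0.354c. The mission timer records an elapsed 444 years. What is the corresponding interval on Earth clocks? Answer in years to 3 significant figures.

Δt ≈ 475 years

γ = 1/√(1 − 0.354²) = 1.0692
Time dilation: Δt = γτ₀ = 1.0692 × 444 years = 475 years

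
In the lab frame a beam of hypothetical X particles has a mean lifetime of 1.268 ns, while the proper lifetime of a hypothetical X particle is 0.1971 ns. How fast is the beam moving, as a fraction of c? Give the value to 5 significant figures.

γ = Δt/τ₀ = 1.268/0.1971 = 6.433283
β = √(1 − 1/γ²) = √(1 − 1/6.433283²) = 0.98785

β ≈ 0.98785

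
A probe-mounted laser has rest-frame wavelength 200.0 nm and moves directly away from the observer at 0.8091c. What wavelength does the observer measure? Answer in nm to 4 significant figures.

λ_obs ≈ 615.7 nm

Relativistic Doppler: λ_obs = λ_src √((1+β)/(1−β))
= 200.0 × √(1.80910/0.190900) = 200.0 × 3.07842 = 615.7 nm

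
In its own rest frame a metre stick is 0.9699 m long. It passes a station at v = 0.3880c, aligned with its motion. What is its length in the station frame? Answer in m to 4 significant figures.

L ≈ 0.8939 m

γ = 1/√(1 − 0.3880²) = 1.08500
Length contraction: L = L₀/γ = 0.9699/1.08500 = 0.8939 m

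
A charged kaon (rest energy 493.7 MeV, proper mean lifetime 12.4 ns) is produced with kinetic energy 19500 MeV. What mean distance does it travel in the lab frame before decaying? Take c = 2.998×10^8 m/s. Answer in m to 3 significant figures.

γ = 1 + K/(m₀c²) = 1 + 19500/493.7 = 40.498
β = √(1 − 1/γ²) = 0.99970
Dilated lifetime: γτ₀ = 40.498 × 12.4 ns = 502.17 ns
d = βc·γτ₀ = 0.99970 × (2.998×10^8 m/s) × 5.0217×10^-7 s = 151 m

d ≈ 151 m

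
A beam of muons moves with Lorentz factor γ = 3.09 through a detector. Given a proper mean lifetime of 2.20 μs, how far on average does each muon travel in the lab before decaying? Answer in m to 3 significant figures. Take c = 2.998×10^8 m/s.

d ≈ 1930 m

β = √(1 − 1/γ²) = √(1 − 1/3.09²) = 0.94619
Dilated lifetime: Δt = γτ₀ = 3.09 × 2.20 μs = 6.7980 μs
d = vΔt = 0.94619c × 6.7980 μs = 2.8367×10^8 m/s × 6.7980×10^-6 s = 1930 m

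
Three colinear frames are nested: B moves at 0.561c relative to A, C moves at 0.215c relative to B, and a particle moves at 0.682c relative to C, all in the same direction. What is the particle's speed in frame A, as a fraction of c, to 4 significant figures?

u ≈ 0.9336c

Compose boost 2: (0.215 + 0.561)/(1 + 0.215×0.561) = 0.7760/1.12061 = 0.692477
Compose boost 3: (0.682 + 0.692477)/(1 + 0.682×0.692477) = 1.37448/1.47227 = 0.9336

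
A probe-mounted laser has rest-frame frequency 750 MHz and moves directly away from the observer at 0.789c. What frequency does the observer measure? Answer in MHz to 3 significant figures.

Relativistic Doppler: f_obs = f_src √((1−β)/(1+β))
= 750 × √(0.21100/1.7890) = 750 × 0.34343 = 258 MHz

f_obs ≈ 258 MHz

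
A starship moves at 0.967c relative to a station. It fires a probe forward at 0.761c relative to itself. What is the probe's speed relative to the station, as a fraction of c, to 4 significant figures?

Relativistic velocity addition: u = (u' + v)/(1 + u'v/c²)
= (0.761 + 0.967)/(1 + 0.761×0.967) = 1.728/1.73589 = 0.9955

u ≈ 0.9955c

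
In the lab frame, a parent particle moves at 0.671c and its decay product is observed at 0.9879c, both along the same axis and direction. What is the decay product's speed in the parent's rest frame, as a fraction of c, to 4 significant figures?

u' ≈ 0.9400c

Inverse velocity addition: u' = (u − v)/(1 − uv/c²)
= (0.9879 − 0.671)/(1 − 0.9879×0.671) = 0.3169/0.337119 = 0.9400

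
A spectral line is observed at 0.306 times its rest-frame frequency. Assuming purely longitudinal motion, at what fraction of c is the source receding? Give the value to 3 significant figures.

β ≈ 0.829

f_obs/f_src = √((1−β)/(1+β)) = 0.306  ⇒  (1−β)/(1+β) = 0.093636
β = |1 − D²|/(1 + D²) = |1 − 0.093636|/(1 + 0.093636) = 0.829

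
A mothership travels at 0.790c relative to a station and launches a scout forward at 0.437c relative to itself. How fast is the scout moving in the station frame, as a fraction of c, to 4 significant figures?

u ≈ 0.9121c

Compose boost 2: (0.437 + 0.790)/(1 + 0.437×0.790) = 1.227/1.34523 = 0.9121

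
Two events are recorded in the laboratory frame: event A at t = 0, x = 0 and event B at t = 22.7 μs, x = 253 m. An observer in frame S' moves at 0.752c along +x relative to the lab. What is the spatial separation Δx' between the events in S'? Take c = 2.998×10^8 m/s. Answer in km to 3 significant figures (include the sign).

γ = 1/√(1 − 0.752²) = 1.5171
Δx' = γ(Δx − vΔt) = 1.5171 × (253 m − 0.752×(2.998×10^8 m/s)×22.7×10^-6 s)
= 1.5171 × (-4864.7 m) = -7.38 km

Δx' ≈ -7.38 km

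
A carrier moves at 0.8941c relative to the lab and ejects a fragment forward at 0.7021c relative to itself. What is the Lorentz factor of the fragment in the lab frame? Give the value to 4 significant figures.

u_lab = (0.7021 + 0.8941)/(1 + 0.7021×0.8941) = 1.5962/1.627748 = 0.9806189
γ = 1/√(1 − 0.9806189²) = 5.104

γ ≈ 5.104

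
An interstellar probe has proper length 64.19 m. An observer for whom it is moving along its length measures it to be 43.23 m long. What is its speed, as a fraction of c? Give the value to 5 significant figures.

β ≈ 0.73922

γ = L₀/L = 64.19/43.23 = 1.484848
β = √(1 − 1/γ²) = 0.73922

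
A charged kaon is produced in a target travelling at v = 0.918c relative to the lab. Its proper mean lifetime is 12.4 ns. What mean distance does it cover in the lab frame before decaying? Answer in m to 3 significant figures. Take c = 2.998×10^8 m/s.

d ≈ 8.61 m

γ = 1/√(1 − 0.918²) = 2.5216
Dilated lifetime: Δt = γτ₀ = 2.5216 × 12.4 ns = 31.267 ns
d = vΔt = 0.918c × 31.267 ns = 2.7522×10^8 m/s × 3.1267×10^-8 s = 8.61 m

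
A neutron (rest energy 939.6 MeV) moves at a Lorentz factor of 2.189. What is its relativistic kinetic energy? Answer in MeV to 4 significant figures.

γ = 2.189 (given)
K = (γ − 1)m₀c² = (2.189 − 1) × 939.6 MeV = 1.18900 × 939.6 MeV = 1117 MeV

K ≈ 1117 MeV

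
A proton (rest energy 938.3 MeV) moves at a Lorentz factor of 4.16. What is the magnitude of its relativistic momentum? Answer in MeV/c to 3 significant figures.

p ≈ 3790 MeV/c

β = √(1 − 1/γ²) = √(1 − 1/4.16²) = 0.97068
p = γβm₀c = 4.16 × 0.97068 × 938.3 MeV/c = 3790 MeV/c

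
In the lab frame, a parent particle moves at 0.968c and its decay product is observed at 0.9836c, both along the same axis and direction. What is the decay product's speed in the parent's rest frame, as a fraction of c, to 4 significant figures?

Inverse velocity addition: u' = (u − v)/(1 − uv/c²)
= (0.9836 − 0.968)/(1 − 0.9836×0.968) = 0.01560/0.0478752 = 0.3258

u' ≈ 0.3258c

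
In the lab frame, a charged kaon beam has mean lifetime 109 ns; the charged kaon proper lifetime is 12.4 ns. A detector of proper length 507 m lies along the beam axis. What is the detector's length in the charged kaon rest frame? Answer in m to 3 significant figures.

Time dilation ⇒ γ = Δt/τ₀ = 109/12.4 = 8.7903
Length contraction: L = L₀/γ = 507/8.7903 = 57.7 m

L ≈ 57.7 m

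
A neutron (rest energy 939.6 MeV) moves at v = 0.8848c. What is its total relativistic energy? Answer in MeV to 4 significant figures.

E ≈ 2016 MeV

γ = 1/√(1 − 0.8848²) = 2.14606
E = γm₀c² = 2.14606 × 939.6 MeV = 2016 MeV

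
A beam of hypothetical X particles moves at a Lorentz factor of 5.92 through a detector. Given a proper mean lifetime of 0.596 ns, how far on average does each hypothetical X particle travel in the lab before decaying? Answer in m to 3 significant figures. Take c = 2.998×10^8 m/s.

d ≈ 1.04 m

β = √(1 − 1/γ²) = √(1 − 1/5.92²) = 0.98563
Dilated lifetime: Δt = γτ₀ = 5.92 × 0.596 ns = 3.5283 ns
d = vΔt = 0.98563c × 3.5283 ns = 2.9549×10^8 m/s × 3.5283×10^-9 s = 1.04 m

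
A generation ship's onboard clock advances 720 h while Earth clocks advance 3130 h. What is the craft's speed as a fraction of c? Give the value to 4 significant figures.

γ = Δt/τ₀ = 3130/720 = 4.34722
β = √(1 − 1/γ²) = √(1 − 1/4.34722²) = 0.9732

β ≈ 0.9732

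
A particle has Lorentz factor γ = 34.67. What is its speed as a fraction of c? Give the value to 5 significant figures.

β ≈ 0.99958

β = √(1 − 1/γ²) = √(1 − 1/34.67²) = √(0.9991681) = 0.99958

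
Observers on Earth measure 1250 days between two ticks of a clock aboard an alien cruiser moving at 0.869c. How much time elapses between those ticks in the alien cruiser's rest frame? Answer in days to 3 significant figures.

γ = 1/√(1 − 0.869²) = 2.0210
Proper time: τ₀ = Δt/γ = 1250/2.0210 = 619 days

τ₀ ≈ 619 days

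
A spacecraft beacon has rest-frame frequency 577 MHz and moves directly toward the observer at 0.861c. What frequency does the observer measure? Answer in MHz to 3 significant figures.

Relativistic Doppler: f_obs = f_src √((1+β)/(1−β))
= 577 × √(1.8610/0.13900) = 577 × 3.6590 = 2110 MHz

f_obs ≈ 2110 MHz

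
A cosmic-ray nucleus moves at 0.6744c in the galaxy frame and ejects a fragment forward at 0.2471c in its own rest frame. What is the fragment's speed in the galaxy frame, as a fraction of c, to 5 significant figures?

u ≈ 0.78987c

Compose boost 2: (0.2471 + 0.6744)/(1 + 0.2471×0.6744) = 0.92150/1.166644 = 0.78987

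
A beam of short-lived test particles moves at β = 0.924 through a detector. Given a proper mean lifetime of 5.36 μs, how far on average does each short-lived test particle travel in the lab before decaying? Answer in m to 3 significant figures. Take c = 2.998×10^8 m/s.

d ≈ 3880 m

γ = 1/√(1 − 0.924²) = 2.6151
Dilated lifetime: Δt = γτ₀ = 2.6151 × 5.36 μs = 14.017 μs
d = vΔt = 0.924c × 14.017 μs = 2.7702×10^8 m/s × 1.4017×10^-5 s = 3880 m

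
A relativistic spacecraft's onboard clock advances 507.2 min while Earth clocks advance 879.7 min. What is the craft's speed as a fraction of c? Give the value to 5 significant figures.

β ≈ 0.81705

γ = Δt/τ₀ = 879.7/507.2 = 1.734424
β = √(1 − 1/γ²) = √(1 − 1/1.734424²) = 0.81705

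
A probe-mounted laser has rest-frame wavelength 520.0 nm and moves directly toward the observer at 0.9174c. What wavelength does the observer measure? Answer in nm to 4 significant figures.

λ_obs ≈ 107.9 nm

Relativistic Doppler: λ_obs = λ_src √((1−β)/(1+β))
= 520.0 × √(0.0826000/1.91740) = 520.0 × 0.207555 = 107.9 nm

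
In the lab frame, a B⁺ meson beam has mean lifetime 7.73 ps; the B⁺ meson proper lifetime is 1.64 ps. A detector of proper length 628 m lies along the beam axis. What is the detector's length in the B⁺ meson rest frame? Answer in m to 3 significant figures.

L ≈ 133 m

Time dilation ⇒ γ = Δt/τ₀ = 7.73/1.64 = 4.7134
Length contraction: L = L₀/γ = 628/4.7134 = 133 m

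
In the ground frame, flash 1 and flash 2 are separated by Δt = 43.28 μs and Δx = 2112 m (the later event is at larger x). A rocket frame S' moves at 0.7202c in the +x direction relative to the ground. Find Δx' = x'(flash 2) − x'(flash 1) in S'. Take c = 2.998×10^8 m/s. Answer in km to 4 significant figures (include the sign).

Δx' ≈ -10.43 km

γ = 1/√(1 − 0.7202²) = 1.44141
Δx' = γ(Δx − vΔt) = 1.44141 × (2112 m − 0.7202×(2.998×10^8 m/s)×43.28×10^-6 s)
= 1.44141 × (-7232.84 m) = -10.43 km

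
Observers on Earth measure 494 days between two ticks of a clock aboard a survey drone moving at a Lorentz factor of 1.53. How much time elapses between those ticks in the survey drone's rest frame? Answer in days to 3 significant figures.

τ₀ ≈ 323 days

γ = 1.53 (given)
Proper time: τ₀ = Δt/γ = 494/1.53 = 323 days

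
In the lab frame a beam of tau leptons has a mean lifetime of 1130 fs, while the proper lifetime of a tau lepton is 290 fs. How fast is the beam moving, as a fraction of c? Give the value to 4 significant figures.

β ≈ 0.9665

γ = Δt/τ₀ = 1130/290 = 3.89655
β = √(1 − 1/γ²) = √(1 − 1/3.89655²) = 0.9665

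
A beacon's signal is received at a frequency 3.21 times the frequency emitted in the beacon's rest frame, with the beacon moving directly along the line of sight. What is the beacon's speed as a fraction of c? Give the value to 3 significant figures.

f_obs/f_src = √((1+β)/(1−β)) = 3.21  ⇒  (1+β)/(1−β) = 10.304
β = |1 − D²|/(1 + D²) = |1 − 10.304|/(1 + 10.304) = 0.823

β ≈ 0.823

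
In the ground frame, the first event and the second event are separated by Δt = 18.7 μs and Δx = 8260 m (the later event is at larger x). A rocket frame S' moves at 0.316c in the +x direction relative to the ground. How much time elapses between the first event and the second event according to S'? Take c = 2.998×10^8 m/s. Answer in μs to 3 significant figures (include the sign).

γ = 1/√(1 − 0.316²) = 1.0540
Δt' = γ(Δt − vΔx/c²) = 1.0540 × (18.7 μs − 0.316×8260 m / (2.998×10^8 m/s))
= 1.0540 × (9.9937 μs) = 10.5 μs

Δt' ≈ 10.5 μs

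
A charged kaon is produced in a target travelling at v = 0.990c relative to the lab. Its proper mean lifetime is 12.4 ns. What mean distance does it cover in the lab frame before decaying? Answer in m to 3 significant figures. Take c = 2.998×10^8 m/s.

γ = 1/√(1 − 0.990²) = 7.0888
Dilated lifetime: Δt = γτ₀ = 7.0888 × 12.4 ns = 87.901 ns
d = vΔt = 0.990c × 87.901 ns = 2.9680×10^8 m/s × 8.7901×10^-8 s = 26.1 m

d ≈ 26.1 m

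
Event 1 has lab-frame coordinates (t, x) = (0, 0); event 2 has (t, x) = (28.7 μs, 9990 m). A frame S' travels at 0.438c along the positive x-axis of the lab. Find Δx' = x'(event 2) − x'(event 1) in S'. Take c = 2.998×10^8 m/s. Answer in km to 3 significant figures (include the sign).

Δx' ≈ 6.92 km

γ = 1/√(1 − 0.438²) = 1.1124
Δx' = γ(Δx − vΔt) = 1.1124 × (9990 m − 0.438×(2.998×10^8 m/s)×28.7×10^-6 s)
= 1.1124 × (6221.3 m) = 6.92 km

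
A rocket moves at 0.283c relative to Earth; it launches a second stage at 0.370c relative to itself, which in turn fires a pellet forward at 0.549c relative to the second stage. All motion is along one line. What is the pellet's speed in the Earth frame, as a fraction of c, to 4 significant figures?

u ≈ 0.8608c

Compose boost 2: (0.370 + 0.283)/(1 + 0.370×0.283) = 0.6530/1.10471 = 0.591105
Compose boost 3: (0.549 + 0.591105)/(1 + 0.549×0.591105) = 1.14011/1.32452 = 0.8608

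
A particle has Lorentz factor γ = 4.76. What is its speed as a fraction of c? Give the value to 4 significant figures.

β ≈ 0.9777

β = √(1 − 1/γ²) = √(1 − 1/4.76²) = √(0.955865) = 0.9777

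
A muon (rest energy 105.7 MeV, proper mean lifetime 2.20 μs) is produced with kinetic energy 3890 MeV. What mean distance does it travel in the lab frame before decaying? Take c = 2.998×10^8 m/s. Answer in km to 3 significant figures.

γ = 1 + K/(m₀c²) = 1 + 3890/105.7 = 37.802
β = √(1 − 1/γ²) = 0.99965
Dilated lifetime: γτ₀ = 37.802 × 2.20 μs = 83.165 μs
d = βc·γτ₀ = 0.99965 × (2.998×10^8 m/s) × 8.3165×10^-5 s = 24.9 km

d ≈ 24.9 km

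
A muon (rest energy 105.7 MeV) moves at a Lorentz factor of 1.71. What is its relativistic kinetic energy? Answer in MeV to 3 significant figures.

K ≈ 75.0 MeV

γ = 1.71 (given)
K = (γ − 1)m₀c² = (1.71 − 1) × 105.7 MeV = 0.71000 × 105.7 MeV = 75.0 MeV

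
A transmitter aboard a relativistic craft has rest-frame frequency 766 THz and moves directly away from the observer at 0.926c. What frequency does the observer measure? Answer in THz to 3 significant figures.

f_obs ≈ 150 THz

Relativistic Doppler: f_obs = f_src √((1−β)/(1+β))
= 766 × √(0.074000/1.9260) = 766 × 0.19601 = 150 THz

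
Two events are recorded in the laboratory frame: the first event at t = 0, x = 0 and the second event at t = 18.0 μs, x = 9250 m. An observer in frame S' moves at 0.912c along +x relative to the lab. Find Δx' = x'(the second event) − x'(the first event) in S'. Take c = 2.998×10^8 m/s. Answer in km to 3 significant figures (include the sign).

γ = 1/√(1 − 0.912²) = 2.4379
Δx' = γ(Δx − vΔt) = 2.4379 × (9250 m − 0.912×(2.998×10^8 m/s)×18.0×10^-6 s)
= 2.4379 × (4328.5 m) = 10.6 km

Δx' ≈ 10.6 km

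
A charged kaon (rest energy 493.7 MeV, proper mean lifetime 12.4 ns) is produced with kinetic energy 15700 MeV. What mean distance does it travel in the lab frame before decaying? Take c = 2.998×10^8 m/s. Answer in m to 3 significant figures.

γ = 1 + K/(m₀c²) = 1 + 15700/493.7 = 32.801
β = √(1 − 1/γ²) = 0.99954
Dilated lifetime: γτ₀ = 32.801 × 12.4 ns = 406.73 ns
d = βc·γτ₀ = 0.99954 × (2.998×10^8 m/s) × 4.0673×10^-7 s = 122 m

d ≈ 122 m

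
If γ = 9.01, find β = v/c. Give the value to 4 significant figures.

β ≈ 0.9938

β = √(1 − 1/γ²) = √(1 − 1/9.01²) = √(0.987682) = 0.9938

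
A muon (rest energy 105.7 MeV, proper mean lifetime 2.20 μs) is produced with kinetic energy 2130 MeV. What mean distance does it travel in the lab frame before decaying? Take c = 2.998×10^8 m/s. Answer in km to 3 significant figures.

d ≈ 13.9 km

γ = 1 + K/(m₀c²) = 1 + 2130/105.7 = 21.151
β = √(1 − 1/γ²) = 0.99888
Dilated lifetime: γτ₀ = 21.151 × 2.20 μs = 46.533 μs
d = βc·γτ₀ = 0.99888 × (2.998×10^8 m/s) × 4.6533×10^-5 s = 13.9 km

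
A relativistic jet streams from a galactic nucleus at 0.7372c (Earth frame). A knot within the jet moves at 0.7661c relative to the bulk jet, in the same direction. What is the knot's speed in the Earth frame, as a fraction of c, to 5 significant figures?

u ≈ 0.96072c

Relativistic velocity addition: u = (u' + v)/(1 + u'v/c²)
= (0.7661 + 0.7372)/(1 + 0.7661×0.7372) = 1.5033/1.564769 = 0.96072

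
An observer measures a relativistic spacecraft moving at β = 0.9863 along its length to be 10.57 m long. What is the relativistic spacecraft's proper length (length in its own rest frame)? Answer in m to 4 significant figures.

γ = 1/√(1 − 0.9863²) = 6.06202
L₀ = γL = 6.06202 × 10.57 = 64.08 m

L₀ ≈ 64.08 m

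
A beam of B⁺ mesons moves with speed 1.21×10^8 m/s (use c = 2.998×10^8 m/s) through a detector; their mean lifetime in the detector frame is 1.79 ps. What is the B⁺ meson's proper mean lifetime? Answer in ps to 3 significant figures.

τ₀ ≈ 1.64 ps

β = v/c = 1.21×10^8 / 2.998×10^8 = 0.40360
γ = 1/√(1 − 0.40360²) = 1.0930
Proper time: τ₀ = Δt/γ = 1.79/1.0930 = 1.64 ps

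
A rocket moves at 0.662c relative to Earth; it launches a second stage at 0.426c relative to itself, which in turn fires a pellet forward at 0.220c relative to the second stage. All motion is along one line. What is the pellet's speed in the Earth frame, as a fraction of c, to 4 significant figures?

Compose boost 2: (0.426 + 0.662)/(1 + 0.426×0.662) = 1.088/1.28201 = 0.848666
Compose boost 3: (0.220 + 0.848666)/(1 + 0.220×0.848666) = 1.06867/1.18671 = 0.9005

u ≈ 0.9005c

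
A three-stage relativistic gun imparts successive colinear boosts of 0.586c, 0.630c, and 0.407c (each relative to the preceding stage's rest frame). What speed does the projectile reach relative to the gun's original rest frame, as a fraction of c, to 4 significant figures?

Compose boost 2: (0.630 + 0.586)/(1 + 0.630×0.586) = 1.216/1.36918 = 0.888123
Compose boost 3: (0.407 + 0.888123)/(1 + 0.407×0.888123) = 1.29512/1.36147 = 0.9513

u ≈ 0.9513c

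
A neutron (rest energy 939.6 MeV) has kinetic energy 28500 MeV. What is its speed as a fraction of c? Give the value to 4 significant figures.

γ = 1 + K/(m₀c²) = 1 + 28500/939.6 = 31.3321
β = √(1 − 1/γ²) = 0.9995

β ≈ 0.9995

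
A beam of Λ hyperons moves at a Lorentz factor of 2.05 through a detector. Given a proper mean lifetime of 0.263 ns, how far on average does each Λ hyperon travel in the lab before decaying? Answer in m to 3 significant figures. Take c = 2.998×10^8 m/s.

d ≈ 0.141 m

β = √(1 − 1/γ²) = √(1 − 1/2.05²) = 0.87295
Dilated lifetime: Δt = γτ₀ = 2.05 × 0.263 ns = 0.53915 ns
d = vΔt = 0.87295c × 0.53915 ns = 2.6171×10^8 m/s × 5.3915×10^-10 s = 0.141 m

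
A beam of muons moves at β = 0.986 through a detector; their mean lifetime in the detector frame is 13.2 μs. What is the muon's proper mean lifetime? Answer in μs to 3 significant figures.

γ = 1/√(1 − 0.986²) = 5.9972
Proper time: τ₀ = Δt/γ = 13.2/5.9972 = 2.20 μs

τ₀ ≈ 2.20 μs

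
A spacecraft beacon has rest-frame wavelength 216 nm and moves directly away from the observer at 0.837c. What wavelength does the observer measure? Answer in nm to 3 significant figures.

λ_obs ≈ 725 nm

Relativistic Doppler: λ_obs = λ_src √((1+β)/(1−β))
= 216 × √(1.8370/0.16300) = 216 × 3.3571 = 725 nm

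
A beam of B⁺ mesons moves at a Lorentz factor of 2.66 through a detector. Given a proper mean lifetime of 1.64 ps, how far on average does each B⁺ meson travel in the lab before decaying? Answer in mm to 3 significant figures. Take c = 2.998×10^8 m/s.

d ≈ 1.21 mm

β = √(1 − 1/γ²) = √(1 − 1/2.66²) = 0.92664
Dilated lifetime: Δt = γτ₀ = 2.66 × 1.64 ps = 4.3624 ps
d = vΔt = 0.92664c × 4.3624 ps = 2.7781×10^8 m/s × 4.3624×10^-12 s = 1.21 mm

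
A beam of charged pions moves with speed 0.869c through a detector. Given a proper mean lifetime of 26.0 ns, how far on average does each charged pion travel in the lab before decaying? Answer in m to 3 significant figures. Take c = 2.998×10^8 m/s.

γ = 1/√(1 − 0.869²) = 2.0210
Dilated lifetime: Δt = γτ₀ = 2.0210 × 26.0 ns = 52.545 ns
d = vΔt = 0.869c × 52.545 ns = 2.6053×10^8 m/s × 5.2545×10^-8 s = 13.7 m

d ≈ 13.7 m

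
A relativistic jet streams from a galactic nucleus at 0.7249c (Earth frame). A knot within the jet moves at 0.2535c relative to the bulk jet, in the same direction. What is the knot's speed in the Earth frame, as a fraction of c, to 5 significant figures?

u ≈ 0.82652c

Relativistic velocity addition: u = (u' + v)/(1 + u'v/c²)
= (0.2535 + 0.7249)/(1 + 0.2535×0.7249) = 0.97840/1.183762 = 0.82652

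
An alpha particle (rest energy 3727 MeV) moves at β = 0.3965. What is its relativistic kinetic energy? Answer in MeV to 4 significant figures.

K ≈ 332.8 MeV

γ = 1/√(1 − 0.3965²) = 1.08928
K = (γ − 1)m₀c² = (1.08928 − 1) × 3727 MeV = 0.0892834 × 3727 MeV = 332.8 MeV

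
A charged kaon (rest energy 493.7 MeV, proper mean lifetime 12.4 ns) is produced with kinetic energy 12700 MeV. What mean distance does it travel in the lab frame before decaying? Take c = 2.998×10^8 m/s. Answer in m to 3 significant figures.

d ≈ 99.3 m

γ = 1 + K/(m₀c²) = 1 + 12700/493.7 = 26.724
β = √(1 − 1/γ²) = 0.99930
Dilated lifetime: γτ₀ = 26.724 × 12.4 ns = 331.38 ns
d = βc·γτ₀ = 0.99930 × (2.998×10^8 m/s) × 3.3138×10^-7 s = 99.3 m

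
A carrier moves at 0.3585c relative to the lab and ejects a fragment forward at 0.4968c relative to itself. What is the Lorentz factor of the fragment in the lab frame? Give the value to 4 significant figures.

γ ≈ 1.454

u_lab = (0.4968 + 0.3585)/(1 + 0.4968×0.3585) = 0.85530/1.178103 = 0.7259978
γ = 1/√(1 − 0.7259978²) = 1.454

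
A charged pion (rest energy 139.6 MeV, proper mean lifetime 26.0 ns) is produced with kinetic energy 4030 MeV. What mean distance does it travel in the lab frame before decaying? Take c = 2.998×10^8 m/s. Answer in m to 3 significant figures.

γ = 1 + K/(m₀c²) = 1 + 4030/139.6 = 29.868
β = √(1 − 1/γ²) = 0.99944
Dilated lifetime: γτ₀ = 29.868 × 26.0 ns = 776.57 ns
d = βc·γτ₀ = 0.99944 × (2.998×10^8 m/s) × 7.7657×10^-7 s = 233 m

d ≈ 233 m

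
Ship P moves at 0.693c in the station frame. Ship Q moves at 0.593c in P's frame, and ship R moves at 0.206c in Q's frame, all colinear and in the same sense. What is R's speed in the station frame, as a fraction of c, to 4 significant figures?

u ≈ 0.9408c

Compose boost 2: (0.593 + 0.693)/(1 + 0.593×0.693) = 1.286/1.41095 = 0.911443
Compose boost 3: (0.206 + 0.911443)/(1 + 0.206×0.911443) = 1.11744/1.18776 = 0.9408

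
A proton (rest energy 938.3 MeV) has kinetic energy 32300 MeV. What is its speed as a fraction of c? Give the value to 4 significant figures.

γ = 1 + K/(m₀c²) = 1 + 32300/938.3 = 35.4240
β = √(1 − 1/γ²) = 0.9996

β ≈ 0.9996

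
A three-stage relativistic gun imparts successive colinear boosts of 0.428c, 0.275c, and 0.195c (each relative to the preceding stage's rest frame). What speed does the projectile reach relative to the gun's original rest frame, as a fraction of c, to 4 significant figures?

Compose boost 2: (0.275 + 0.428)/(1 + 0.275×0.428) = 0.7030/1.11770 = 0.628970
Compose boost 3: (0.195 + 0.628970)/(1 + 0.195×0.628970) = 0.823970/1.12265 = 0.7340

u ≈ 0.7340c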